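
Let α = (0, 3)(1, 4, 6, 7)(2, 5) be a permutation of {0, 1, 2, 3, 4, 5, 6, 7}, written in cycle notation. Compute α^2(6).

6 lies in the 4-cycle (1, 4, 6, 7).
Stepping 2 places around the cycle: 6 → 7 → 1.

1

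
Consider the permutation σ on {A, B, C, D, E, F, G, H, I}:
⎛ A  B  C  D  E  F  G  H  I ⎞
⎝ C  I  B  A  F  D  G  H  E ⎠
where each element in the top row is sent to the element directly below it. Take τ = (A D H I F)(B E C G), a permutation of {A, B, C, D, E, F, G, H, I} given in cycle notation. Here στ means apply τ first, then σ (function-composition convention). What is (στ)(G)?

I

τ(G) = B, then σ(B) = I; composing gives (στ)(G) = I.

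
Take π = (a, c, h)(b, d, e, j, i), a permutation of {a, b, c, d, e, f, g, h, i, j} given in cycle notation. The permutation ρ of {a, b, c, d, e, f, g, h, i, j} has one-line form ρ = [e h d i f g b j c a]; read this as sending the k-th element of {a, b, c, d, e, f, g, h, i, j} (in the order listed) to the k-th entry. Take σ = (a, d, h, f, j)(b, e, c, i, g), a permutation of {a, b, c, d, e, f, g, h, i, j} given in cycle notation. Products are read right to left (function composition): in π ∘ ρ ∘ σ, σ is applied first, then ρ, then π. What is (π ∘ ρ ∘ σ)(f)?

(π ∘ ρ ∘ σ)(f) = π(ρ(σ(f))). σ(f) = j, then ρ(j) = a, then π(a) = c, so the result is c.

c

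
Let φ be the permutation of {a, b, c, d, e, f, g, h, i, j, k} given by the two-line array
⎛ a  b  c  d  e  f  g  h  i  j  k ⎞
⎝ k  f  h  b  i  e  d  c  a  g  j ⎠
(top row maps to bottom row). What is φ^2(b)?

Tracing b → f → … returns to b after 9 steps, so b lies in a 9-cycle (a, k, j, g, d, b, f, e, i).
Stepping 2 places around the cycle: b → f → e.

e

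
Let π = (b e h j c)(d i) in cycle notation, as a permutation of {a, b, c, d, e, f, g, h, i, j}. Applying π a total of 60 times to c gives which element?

c

c lies in the 5-cycle (b e h j c).
On a 5-cycle, π^5 is the identity, so π^60 = π^0 there (60 ≡ 0 mod 5).
So π^60(c) = c.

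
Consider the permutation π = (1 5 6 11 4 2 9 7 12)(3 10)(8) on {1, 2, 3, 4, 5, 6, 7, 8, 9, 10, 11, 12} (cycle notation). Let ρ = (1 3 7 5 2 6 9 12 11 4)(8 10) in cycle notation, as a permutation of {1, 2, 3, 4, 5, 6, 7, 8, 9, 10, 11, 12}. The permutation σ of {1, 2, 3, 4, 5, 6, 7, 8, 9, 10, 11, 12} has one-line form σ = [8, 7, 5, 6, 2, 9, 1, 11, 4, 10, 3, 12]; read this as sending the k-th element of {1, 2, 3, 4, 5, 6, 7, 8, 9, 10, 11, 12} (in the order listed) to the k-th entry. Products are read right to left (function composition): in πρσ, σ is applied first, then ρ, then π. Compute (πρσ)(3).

9

(πρσ)(3) = π(ρ(σ(3))). σ(3) = 5, then ρ(5) = 2, then π(2) = 9, so the result is 9.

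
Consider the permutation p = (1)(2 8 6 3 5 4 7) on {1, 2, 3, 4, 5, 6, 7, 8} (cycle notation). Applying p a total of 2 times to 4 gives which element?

4 lies in the 7-cycle (2 8 6 3 5 4 7).
Advancing 2 steps from 4: 4 → 7 → 2.

2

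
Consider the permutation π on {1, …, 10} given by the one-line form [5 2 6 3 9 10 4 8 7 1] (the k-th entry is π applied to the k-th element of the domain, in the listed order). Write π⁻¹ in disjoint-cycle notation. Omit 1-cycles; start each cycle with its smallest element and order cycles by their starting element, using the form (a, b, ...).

(1, 10, 6, 3, 4, 7, 9, 5)

First write π in disjoint cycles: (1, 5, 9, 7, 4, 3, 6, 10).
Reversing each cycle (and rotating so the smallest element leads) gives π⁻¹ = (1, 10, 6, 3, 4, 7, 9, 5).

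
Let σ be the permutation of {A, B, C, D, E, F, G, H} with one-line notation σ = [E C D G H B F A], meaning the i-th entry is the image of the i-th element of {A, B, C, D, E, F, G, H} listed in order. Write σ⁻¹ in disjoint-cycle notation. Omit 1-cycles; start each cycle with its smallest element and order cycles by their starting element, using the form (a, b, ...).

(A, H, E)(B, F, G, D, C)

First write σ in disjoint cycles: (A, E, H)(B, C, D, G, F).
The inverse reverses every cycle; in canonical form, σ⁻¹ = (A, H, E)(B, F, G, D, C).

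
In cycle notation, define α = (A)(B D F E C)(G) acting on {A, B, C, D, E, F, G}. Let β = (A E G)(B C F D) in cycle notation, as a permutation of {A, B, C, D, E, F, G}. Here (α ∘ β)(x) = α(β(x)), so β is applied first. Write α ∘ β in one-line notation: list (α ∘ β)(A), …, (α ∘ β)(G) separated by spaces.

C B E D G F A

For each element, apply β then α: A → E → C; B → C → B; C → F → E; D → B → D; E → G → G; F → D → F; G → A → A.
So α ∘ β in one-line form is C B E D G F A.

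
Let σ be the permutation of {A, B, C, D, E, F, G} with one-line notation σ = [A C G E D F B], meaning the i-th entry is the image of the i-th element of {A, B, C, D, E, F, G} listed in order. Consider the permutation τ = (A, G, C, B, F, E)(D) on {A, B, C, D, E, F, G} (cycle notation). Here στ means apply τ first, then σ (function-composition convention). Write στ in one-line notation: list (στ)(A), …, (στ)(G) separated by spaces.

For each element, apply τ then σ: A → G → B; B → F → F; C → B → C; D → D → E; E → A → A; F → E → D; G → C → G.
So στ in one-line form is B F C E A D G.

B F C E A D G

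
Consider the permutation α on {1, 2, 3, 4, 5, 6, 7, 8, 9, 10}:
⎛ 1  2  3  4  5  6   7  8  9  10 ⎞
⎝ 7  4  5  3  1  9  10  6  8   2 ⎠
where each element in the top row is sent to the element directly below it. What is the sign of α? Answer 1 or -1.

1

In disjoint-cycle form the cycle lengths are 7, 3.
A cycle of length ℓ contributes ℓ−1 transpositions, so α is a product of 6 + 2 = 8 transpositions — even.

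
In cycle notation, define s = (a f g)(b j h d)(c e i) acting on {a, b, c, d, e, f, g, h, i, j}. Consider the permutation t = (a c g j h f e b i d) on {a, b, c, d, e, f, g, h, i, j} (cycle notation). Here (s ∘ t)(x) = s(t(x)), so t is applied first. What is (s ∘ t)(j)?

(s ∘ t)(j) = s(t(j)). t(j) = h, then s(h) = d. So (s ∘ t)(j) = d.

d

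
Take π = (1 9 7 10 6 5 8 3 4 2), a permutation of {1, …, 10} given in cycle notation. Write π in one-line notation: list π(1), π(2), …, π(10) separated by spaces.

Reading each image from the cycles: 1→9, 2→1, 3→4, 4→2, 5→8, 6→5, 7→10, 8→3, 9→7, 10→6.
Listing these in domain order gives 9 1 4 2 8 5 10 3 7 6.

9 1 4 2 8 5 10 3 7 6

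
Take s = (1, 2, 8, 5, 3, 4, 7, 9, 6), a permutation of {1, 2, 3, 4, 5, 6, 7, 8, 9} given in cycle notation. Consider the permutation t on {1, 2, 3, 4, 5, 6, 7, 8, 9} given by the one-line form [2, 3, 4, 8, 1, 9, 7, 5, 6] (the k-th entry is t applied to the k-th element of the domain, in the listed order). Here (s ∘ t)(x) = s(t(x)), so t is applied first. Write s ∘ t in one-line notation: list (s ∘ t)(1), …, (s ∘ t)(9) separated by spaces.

8 4 7 5 2 6 9 3 1

Chase each element through t then s: 1 → 2 → 8; 2 → 3 → 4; 3 → 4 → 7; 4 → 8 → 5; 5 → 1 → 2; 6 → 9 → 6; 7 → 7 → 9; 8 → 5 → 3; 9 → 6 → 1.
Collecting the images, s ∘ t = [8 4 7 5 2 6 9 3 1].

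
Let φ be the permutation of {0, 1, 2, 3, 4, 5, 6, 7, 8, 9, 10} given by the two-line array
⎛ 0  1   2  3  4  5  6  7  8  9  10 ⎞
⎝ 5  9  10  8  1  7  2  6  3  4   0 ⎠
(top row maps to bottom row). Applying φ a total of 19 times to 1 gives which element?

Tracing 1 → 9 → … returns to 1 after 3 steps, so 1 lies in a 3-cycle (1 9 4).
Since the cycle has length 3, φ^19 acts on it the same as φ^1 (19 mod 3 = 1).
Advancing 1 step from 1: 1 → 9.

9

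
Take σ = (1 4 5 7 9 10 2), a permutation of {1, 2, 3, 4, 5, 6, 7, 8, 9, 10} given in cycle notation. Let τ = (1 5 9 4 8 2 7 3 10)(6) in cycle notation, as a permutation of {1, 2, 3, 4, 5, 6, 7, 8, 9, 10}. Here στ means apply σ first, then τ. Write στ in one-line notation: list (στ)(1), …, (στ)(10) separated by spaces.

(στ)(x) = τ(σ(x)). Computing each image: τ(σ(1)) = τ(4) = 8, τ(σ(2)) = τ(1) = 5, τ(σ(3)) = τ(3) = 10, τ(σ(4)) = τ(5) = 9, τ(σ(5)) = τ(7) = 3, τ(σ(6)) = τ(6) = 6, τ(σ(7)) = τ(9) = 4, τ(σ(8)) = τ(8) = 2, τ(σ(9)) = τ(10) = 1, τ(σ(10)) = τ(2) = 7.
Hence στ = [8 5 10 9 3 6 4 2 1 7].

8 5 10 9 3 6 4 2 1 7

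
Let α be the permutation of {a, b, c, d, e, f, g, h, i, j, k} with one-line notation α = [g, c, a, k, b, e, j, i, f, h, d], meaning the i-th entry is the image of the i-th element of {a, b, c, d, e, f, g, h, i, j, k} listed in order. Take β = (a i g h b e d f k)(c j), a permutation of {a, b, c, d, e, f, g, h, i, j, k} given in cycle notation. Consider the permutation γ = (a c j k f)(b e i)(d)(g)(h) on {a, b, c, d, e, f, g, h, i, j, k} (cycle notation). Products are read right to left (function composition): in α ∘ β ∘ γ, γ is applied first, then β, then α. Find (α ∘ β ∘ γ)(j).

(α ∘ β ∘ γ)(j) = α(β(γ(j))). γ(j) = k, then β(k) = a, then α(a) = g, so the result is g.

g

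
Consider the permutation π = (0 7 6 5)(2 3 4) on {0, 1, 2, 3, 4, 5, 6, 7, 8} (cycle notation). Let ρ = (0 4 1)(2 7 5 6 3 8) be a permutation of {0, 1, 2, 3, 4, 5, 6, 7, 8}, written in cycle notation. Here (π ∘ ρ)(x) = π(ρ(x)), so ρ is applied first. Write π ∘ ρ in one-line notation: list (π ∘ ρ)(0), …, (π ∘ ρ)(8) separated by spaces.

For each element, apply ρ then π: 0 → 4 → 2; 1 → 0 → 7; 2 → 7 → 6; 3 → 8 → 8; 4 → 1 → 1; 5 → 6 → 5; 6 → 3 → 4; 7 → 5 → 0; 8 → 2 → 3.
So π ∘ ρ in one-line form is 2 7 6 8 1 5 4 0 3.

2 7 6 8 1 5 4 0 3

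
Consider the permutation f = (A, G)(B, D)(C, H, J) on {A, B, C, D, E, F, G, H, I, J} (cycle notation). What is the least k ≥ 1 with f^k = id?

The disjoint cycles have lengths 3, 2, 2, 1, 1, 1.
The order is lcm(3, 2, 2) = 6.

6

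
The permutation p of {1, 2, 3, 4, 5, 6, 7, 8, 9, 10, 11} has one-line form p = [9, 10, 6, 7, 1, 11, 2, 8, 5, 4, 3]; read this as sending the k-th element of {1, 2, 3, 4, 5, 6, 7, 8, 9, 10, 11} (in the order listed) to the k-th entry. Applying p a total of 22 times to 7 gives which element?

Tracing 7 → 2 → … returns to 7 after 4 steps, so 7 lies in a 4-cycle (2 10 4 7).
Powers repeat with period 4 on this cycle, and 22 mod 4 = 2, so p^22(7) = p^2(7).
Advancing 2 steps from 7: 7 → 2 → 10.

10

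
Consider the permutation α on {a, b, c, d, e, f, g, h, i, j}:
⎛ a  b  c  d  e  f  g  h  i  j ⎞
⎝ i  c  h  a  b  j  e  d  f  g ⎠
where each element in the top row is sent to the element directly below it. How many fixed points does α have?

No element satisfies α(x) = x, so there are 0 fixed points.

0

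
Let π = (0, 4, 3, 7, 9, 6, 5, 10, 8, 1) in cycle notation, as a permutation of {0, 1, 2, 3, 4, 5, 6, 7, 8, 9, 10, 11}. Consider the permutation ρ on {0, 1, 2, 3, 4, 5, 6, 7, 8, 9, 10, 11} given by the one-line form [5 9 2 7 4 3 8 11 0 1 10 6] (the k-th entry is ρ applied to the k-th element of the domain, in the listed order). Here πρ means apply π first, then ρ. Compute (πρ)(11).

6

First apply π: π(11) = 11, then ρ(11) = 6. Thus (πρ)(11) = 6.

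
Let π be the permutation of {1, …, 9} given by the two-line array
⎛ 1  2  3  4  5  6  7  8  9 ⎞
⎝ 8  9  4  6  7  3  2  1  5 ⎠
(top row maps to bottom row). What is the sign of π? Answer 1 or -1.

1

In disjoint-cycle form the cycle lengths are 4, 3, 2.
A cycle is odd iff its length is even; π has 2 even-length cycles, so sgn(π) = (−1)^2 and π is even.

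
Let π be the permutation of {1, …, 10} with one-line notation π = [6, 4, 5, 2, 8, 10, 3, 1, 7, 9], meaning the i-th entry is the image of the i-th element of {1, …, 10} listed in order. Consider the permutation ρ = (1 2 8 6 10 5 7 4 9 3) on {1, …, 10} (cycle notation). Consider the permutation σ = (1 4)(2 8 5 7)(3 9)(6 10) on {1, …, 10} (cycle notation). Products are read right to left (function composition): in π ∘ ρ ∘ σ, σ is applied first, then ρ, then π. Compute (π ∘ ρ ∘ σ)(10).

9

(π ∘ ρ ∘ σ)(10) = π(ρ(σ(10))). σ(10) = 6, then ρ(6) = 10, then π(10) = 9, so the result is 9.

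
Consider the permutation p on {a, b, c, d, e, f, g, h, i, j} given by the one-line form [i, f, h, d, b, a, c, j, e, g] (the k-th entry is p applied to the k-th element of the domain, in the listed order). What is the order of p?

The disjoint-cycle form of p has cycle lengths 5, 4, 1.
The order is lcm(5, 4) = 20.

20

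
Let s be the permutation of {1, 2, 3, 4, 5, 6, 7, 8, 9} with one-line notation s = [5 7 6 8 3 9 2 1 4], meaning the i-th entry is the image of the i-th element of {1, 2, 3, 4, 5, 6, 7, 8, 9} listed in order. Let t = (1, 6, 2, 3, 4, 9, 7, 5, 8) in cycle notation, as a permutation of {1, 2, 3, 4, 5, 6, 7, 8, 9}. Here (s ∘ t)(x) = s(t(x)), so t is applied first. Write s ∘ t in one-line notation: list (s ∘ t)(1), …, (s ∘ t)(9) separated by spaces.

9 6 8 4 1 7 3 5 2

(s ∘ t)(x) = s(t(x)). Computing each image: s(t(1)) = s(6) = 9, s(t(2)) = s(3) = 6, s(t(3)) = s(4) = 8, s(t(4)) = s(9) = 4, s(t(5)) = s(8) = 1, s(t(6)) = s(2) = 7, s(t(7)) = s(5) = 3, s(t(8)) = s(1) = 5, s(t(9)) = s(7) = 2.
Hence s ∘ t = [9 6 8 4 1 7 3 5 2].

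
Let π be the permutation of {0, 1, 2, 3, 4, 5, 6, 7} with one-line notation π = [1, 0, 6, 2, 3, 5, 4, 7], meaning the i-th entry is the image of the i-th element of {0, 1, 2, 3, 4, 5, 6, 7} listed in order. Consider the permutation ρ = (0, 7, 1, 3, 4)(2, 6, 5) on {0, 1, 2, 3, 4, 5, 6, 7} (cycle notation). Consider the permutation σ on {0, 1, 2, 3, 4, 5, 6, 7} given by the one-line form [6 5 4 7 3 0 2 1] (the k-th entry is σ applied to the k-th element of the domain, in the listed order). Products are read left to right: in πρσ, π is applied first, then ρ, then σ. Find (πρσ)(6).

6

(πρσ)(6) = σ(ρ(π(6))). π(6) = 4, then ρ(4) = 0, then σ(0) = 6, so the result is 6.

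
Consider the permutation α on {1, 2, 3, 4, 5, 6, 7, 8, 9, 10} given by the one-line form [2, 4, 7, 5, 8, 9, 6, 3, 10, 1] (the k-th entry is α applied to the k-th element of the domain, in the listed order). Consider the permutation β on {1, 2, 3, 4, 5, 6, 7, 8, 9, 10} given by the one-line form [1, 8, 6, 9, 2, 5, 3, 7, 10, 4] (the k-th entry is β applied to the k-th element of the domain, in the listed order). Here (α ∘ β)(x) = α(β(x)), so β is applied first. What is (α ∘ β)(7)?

7

β(7) = 3, then α(3) = 7; composing gives (α ∘ β)(7) = 7.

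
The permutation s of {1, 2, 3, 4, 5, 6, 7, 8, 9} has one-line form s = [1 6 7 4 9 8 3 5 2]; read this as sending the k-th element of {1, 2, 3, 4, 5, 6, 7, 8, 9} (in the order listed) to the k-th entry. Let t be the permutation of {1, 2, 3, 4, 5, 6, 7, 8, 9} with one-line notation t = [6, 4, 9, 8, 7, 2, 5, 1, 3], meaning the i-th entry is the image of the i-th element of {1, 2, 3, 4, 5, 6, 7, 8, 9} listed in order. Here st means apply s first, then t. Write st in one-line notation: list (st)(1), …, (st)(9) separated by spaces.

For each element, apply s then t: 1 → 1 → 6; 2 → 6 → 2; 3 → 7 → 5; 4 → 4 → 8; 5 → 9 → 3; 6 → 8 → 1; 7 → 3 → 9; 8 → 5 → 7; 9 → 2 → 4.
So st in one-line form is 6 2 5 8 3 1 9 7 4.

6 2 5 8 3 1 9 7 4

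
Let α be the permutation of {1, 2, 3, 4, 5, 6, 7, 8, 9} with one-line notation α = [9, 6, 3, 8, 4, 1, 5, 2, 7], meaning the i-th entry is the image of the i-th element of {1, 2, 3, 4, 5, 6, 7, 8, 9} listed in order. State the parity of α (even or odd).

odd

In disjoint-cycle form the cycle lengths are 8, 1.
A cycle is odd iff its length is even; α has 1 even-length cycle, so sgn(α) = (−1)^1 and α is odd.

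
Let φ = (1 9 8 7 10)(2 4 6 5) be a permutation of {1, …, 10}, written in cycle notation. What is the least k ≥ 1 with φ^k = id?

20

The cycle type of φ is (5, 4, 1).
The order of φ is the least common multiple of its cycle lengths: lcm(5, 4) = 20.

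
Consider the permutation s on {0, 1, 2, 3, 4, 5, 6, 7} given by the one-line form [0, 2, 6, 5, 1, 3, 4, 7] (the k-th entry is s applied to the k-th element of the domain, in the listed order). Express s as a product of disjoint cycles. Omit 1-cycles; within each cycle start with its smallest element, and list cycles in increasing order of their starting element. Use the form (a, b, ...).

(1, 2, 6, 4)(3, 5)

Start at 1 and follow images: 1 → 2 → 6 → 4 → 1, giving the cycle (1, 2, 6, 4).
Continuing from each remaining unvisited element yields (1, 2, 6, 4)(3, 5).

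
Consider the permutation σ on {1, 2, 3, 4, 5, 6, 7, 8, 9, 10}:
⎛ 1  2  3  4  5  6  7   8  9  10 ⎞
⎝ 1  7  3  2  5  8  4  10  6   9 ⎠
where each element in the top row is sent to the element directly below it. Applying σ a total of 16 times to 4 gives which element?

Tracing 4 → 2 → … returns to 4 after 3 steps, so 4 lies in a 3-cycle (2, 7, 4).
On a 3-cycle, σ^3 is the identity, so σ^16 = σ^1 there (16 ≡ 1 mod 3).
Stepping 1 place around the cycle: 4 → 2.

2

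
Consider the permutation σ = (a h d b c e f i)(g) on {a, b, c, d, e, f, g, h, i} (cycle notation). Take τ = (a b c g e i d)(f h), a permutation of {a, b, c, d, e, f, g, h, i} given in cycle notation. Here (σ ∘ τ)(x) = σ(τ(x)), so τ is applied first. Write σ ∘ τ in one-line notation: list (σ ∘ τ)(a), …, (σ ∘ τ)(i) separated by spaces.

Chase each element through τ then σ: a → b → c; b → c → e; c → g → g; d → a → h; e → i → a; f → h → d; g → e → f; h → f → i; i → d → b.
So σ ∘ τ in one-line form is c e g h a d f i b.

c e g h a d f i b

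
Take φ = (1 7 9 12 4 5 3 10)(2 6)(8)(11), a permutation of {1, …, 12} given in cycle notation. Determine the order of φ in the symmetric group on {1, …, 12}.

The cycle type of φ is (8, 2, 1, 1).
Since disjoint cycles commute, ord(φ) = lcm(8, 2) = 8.

8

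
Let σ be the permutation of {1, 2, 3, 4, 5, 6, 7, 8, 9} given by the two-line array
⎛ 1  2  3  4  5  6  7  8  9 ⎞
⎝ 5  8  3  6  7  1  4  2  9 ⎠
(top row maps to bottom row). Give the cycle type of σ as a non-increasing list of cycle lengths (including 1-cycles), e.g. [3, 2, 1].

[5, 2, 1, 1]

The disjoint cycles are (1, 5, 7, 4, 6)(2, 8)(3)(9), with lengths 5, 2, 1, 1 in non-increasing order.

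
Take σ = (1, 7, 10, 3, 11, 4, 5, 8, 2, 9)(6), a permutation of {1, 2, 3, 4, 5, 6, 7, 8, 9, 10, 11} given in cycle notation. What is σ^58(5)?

11

5 lies in the 10-cycle (1, 7, 10, 3, 11, 4, 5, 8, 2, 9).
Powers repeat with period 10 on this cycle, and 58 mod 10 = 8, so σ^58(5) = σ^8(5).
Advancing 8 steps from 5: 5 → 8 → 2 → 9 → 1 → 7 → 10 → 3 → 11.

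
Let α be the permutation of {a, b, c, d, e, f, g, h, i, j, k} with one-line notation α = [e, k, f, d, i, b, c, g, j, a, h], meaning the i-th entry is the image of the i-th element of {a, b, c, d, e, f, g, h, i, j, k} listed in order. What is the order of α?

12

Writing α as disjoint cycles, the cycle lengths are 6, 4, 1.
The order is lcm(6, 4) = 12.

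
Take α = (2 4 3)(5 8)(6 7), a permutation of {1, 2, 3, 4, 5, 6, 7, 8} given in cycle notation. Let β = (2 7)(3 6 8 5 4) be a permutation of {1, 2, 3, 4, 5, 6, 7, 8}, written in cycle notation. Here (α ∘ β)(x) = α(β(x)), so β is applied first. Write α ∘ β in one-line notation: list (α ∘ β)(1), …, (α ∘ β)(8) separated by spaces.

Chase each element through β then α: 1 → 1 → 1; 2 → 7 → 6; 3 → 6 → 7; 4 → 3 → 2; 5 → 4 → 3; 6 → 8 → 5; 7 → 2 → 4; 8 → 5 → 8.
Collecting the images, α ∘ β = [1 6 7 2 3 5 4 8].

1 6 7 2 3 5 4 8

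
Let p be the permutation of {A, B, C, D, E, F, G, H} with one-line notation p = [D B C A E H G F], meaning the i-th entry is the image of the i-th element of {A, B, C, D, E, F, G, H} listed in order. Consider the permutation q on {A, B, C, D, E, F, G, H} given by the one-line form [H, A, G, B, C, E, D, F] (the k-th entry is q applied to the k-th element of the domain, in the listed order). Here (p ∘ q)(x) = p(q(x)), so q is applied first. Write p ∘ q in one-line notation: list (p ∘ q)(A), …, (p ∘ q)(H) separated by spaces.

F D G B C E A H

(p ∘ q)(x) = p(q(x)). Computing each image: p(q(A)) = p(H) = F, p(q(B)) = p(A) = D, p(q(C)) = p(G) = G, p(q(D)) = p(B) = B, p(q(E)) = p(C) = C, p(q(F)) = p(E) = E, p(q(G)) = p(D) = A, p(q(H)) = p(F) = H.
Hence p ∘ q = [F D G B C E A H].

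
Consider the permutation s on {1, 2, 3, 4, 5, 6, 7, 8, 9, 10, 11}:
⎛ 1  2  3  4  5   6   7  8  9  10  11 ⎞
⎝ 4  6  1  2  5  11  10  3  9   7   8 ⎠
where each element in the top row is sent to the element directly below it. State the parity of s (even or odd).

odd

In disjoint-cycle form the cycle lengths are 7, 2, 1, 1.
A cycle is odd iff its length is even; s has 1 even-length cycle, so sgn(s) = (−1)^1 and s is odd.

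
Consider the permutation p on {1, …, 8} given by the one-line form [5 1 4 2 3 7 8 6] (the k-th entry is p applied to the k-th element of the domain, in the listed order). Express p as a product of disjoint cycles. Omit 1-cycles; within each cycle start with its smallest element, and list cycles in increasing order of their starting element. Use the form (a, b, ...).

Iterating p from 1 gives 1 → 5 → 3 → 4 → 2 → 1; that is the 5-cycle (1, 5, 3, 4, 2).
Repeating from the next unused element and collecting all non-trivial cycles gives (1, 5, 3, 4, 2)(6, 7, 8).

(1, 5, 3, 4, 2)(6, 7, 8)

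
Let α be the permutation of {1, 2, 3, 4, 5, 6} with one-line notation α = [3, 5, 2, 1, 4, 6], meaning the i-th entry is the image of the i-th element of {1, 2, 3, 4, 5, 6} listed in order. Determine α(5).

4

5 is element number 5 of the domain, and entry number 5 of the one-line form is 4, so α(5) = 4.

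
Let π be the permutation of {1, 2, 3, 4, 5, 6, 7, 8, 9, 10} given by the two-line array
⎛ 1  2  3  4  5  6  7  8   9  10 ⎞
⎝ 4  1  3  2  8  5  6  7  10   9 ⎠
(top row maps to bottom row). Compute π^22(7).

Tracing 7 → 6 → … returns to 7 after 4 steps, so 7 lies in a 4-cycle (5 8 7 6).
Since the cycle has length 4, π^22 acts on it the same as π^2 (22 mod 4 = 2).
Advancing 2 steps from 7: 7 → 6 → 5.

5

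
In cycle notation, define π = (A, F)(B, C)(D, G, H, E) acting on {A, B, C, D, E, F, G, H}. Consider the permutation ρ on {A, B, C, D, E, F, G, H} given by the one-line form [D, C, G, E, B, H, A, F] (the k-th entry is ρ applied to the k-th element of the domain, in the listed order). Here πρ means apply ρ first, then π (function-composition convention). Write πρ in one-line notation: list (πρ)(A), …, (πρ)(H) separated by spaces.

For each element, apply ρ then π: A → D → G; B → C → B; C → G → H; D → E → D; E → B → C; F → H → E; G → A → F; H → F → A.
Collecting the images, πρ = [G B H D C E F A].

G B H D C E F A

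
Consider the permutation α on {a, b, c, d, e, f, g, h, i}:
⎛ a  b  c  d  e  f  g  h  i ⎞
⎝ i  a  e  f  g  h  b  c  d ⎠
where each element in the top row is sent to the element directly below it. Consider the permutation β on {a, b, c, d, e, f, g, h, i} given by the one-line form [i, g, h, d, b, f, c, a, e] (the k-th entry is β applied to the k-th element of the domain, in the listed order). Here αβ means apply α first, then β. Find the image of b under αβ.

i

(αβ)(b) = β(α(b)). α(b) = a, then β(a) = i. So (αβ)(b) = i.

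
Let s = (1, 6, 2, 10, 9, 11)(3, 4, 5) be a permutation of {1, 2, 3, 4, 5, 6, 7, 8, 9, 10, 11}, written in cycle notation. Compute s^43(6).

6 lies in the 6-cycle (1, 6, 2, 10, 9, 11).
On a 6-cycle, s^6 is the identity, so s^43 = s^1 there (43 ≡ 1 mod 6).
Advancing 1 step from 6: 6 → 2.

2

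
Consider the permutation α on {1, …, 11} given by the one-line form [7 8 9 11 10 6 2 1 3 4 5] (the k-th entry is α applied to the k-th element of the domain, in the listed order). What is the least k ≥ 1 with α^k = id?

Writing α as disjoint cycles, the cycle lengths are 4, 4, 2, 1.
Since disjoint cycles commute, ord(α) = lcm(4, 4, 2) = 4.

4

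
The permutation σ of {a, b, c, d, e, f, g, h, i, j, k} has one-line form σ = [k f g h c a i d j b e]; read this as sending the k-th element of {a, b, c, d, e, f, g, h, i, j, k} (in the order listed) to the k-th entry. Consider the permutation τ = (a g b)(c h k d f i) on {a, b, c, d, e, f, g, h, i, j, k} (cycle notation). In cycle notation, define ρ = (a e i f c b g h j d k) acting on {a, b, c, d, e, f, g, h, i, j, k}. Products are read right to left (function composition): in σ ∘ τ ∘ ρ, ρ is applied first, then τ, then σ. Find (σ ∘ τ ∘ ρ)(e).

g

(σ ∘ τ ∘ ρ)(e) = σ(τ(ρ(e))). ρ(e) = i, then τ(i) = c, then σ(c) = g, so the result is g.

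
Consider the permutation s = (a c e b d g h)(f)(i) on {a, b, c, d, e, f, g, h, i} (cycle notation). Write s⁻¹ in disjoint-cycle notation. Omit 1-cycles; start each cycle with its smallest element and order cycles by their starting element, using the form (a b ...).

If s sends a → b within a cycle, s⁻¹ sends b → a; equivalently, reverse each cycle.
Reversing each cycle of s and rotating so the smallest element leads gives (a h g d b e c).

(a h g d b e c)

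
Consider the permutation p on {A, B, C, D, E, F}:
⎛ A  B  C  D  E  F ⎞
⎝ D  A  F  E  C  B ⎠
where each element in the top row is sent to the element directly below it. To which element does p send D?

E

The entry below D in the array is E, so p(D) = E.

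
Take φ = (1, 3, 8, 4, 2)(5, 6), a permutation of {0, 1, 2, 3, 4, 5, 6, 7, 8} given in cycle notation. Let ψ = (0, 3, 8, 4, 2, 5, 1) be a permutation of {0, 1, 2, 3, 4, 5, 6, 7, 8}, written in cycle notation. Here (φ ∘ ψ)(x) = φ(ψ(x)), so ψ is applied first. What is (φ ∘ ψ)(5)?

ψ(5) = 1, then φ(1) = 3; composing gives (φ ∘ ψ)(5) = 3.

3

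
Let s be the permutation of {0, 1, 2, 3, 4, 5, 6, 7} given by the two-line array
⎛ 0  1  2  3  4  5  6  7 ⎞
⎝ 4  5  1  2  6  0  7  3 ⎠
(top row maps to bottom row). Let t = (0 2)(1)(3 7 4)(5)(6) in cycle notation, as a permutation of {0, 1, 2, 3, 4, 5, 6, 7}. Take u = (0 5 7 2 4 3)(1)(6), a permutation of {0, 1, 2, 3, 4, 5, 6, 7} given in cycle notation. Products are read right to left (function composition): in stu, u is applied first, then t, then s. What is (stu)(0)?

(stu)(0) = s(t(u(0))). u(0) = 5, then t(5) = 5, then s(5) = 0, so the result is 0.

0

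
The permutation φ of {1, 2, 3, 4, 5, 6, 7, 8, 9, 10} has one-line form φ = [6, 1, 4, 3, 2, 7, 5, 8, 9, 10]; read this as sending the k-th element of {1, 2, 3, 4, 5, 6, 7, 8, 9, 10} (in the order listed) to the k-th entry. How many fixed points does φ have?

3

The fixed points (elements with φ(x) = x) are {8, 9, 10}, so there are 3.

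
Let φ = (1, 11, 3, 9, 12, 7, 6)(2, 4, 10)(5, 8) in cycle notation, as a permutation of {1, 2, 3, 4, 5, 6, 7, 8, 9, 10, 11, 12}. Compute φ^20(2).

10

2 lies in the 3-cycle (2, 4, 10).
Since the cycle has length 3, φ^20 acts on it the same as φ^2 (20 mod 3 = 2).
Advancing 2 steps from 2: 2 → 4 → 10.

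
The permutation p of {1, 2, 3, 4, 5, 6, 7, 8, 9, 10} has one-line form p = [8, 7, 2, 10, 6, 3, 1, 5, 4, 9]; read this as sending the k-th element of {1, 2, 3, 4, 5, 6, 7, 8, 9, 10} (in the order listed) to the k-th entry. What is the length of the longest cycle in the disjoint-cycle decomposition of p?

Decomposing into disjoint cycles gives (1 8 5 6 3 2 7)(4 10 9); the longest has length 7.

7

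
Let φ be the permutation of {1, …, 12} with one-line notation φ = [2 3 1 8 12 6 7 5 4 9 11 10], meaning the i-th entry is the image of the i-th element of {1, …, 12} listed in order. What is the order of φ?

6

Decomposing into disjoint cycles gives cycle lengths 6, 3, 1, 1, 1.
The order of φ is the least common multiple of its cycle lengths: lcm(6, 3) = 6.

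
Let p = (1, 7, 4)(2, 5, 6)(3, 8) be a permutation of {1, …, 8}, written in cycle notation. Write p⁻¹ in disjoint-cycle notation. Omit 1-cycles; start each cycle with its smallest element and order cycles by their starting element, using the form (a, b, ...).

(1, 4, 7)(2, 6, 5)(3, 8)

If p sends a → b within a cycle, p⁻¹ sends b → a; equivalently, reverse each cycle.
Reversing each cycle of p and rotating so the smallest element leads gives (1, 4, 7)(2, 6, 5)(3, 8).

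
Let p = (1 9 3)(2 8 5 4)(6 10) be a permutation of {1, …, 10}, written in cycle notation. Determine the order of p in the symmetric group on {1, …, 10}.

12

The disjoint cycles have lengths 4, 3, 2, 1.
The order is lcm(4, 3, 2) = 12.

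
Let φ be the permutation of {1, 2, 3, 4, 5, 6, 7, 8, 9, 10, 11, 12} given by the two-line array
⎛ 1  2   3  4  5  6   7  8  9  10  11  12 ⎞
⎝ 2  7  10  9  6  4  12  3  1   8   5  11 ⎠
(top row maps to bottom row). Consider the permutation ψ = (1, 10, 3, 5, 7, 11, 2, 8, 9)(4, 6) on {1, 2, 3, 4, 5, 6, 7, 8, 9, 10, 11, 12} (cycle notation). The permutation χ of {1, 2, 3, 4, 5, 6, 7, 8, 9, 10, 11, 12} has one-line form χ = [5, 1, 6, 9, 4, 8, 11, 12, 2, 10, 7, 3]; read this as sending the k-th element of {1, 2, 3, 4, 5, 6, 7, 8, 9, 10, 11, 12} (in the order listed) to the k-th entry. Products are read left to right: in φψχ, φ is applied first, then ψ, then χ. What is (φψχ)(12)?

Chase 12: φ(12) = 11; ψ(11) = 2; χ(2) = 1. Hence (φψχ)(12) = 1.

1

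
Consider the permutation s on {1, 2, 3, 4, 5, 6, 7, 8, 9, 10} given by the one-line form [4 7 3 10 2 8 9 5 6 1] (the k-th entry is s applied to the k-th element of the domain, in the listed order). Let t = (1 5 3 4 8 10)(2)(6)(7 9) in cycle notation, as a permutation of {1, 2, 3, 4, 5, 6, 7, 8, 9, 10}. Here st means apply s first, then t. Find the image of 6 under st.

10

s(6) = 8, then t(8) = 10; composing gives (st)(6) = 10.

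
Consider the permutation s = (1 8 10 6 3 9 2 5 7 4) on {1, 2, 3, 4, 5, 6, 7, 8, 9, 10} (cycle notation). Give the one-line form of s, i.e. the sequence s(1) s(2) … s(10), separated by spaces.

Image by image: 1→8, 2→5, 3→9, 4→1, 5→7, 6→3, 7→4, 8→10, 9→2, 10→6.
So the one-line form is 8 5 9 1 7 3 4 10 2 6.

8 5 9 1 7 3 4 10 2 6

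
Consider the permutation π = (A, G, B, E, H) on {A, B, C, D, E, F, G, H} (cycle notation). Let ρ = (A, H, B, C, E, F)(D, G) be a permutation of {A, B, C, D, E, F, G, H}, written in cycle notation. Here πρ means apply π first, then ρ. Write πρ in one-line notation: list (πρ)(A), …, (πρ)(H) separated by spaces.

D F E G B A C H

(πρ)(x) = ρ(π(x)). Computing each image: ρ(π(A)) = ρ(G) = D, ρ(π(B)) = ρ(E) = F, ρ(π(C)) = ρ(C) = E, ρ(π(D)) = ρ(D) = G, ρ(π(E)) = ρ(H) = B, ρ(π(F)) = ρ(F) = A, ρ(π(G)) = ρ(B) = C, ρ(π(H)) = ρ(A) = H.
Hence πρ = [D F E G B A C H].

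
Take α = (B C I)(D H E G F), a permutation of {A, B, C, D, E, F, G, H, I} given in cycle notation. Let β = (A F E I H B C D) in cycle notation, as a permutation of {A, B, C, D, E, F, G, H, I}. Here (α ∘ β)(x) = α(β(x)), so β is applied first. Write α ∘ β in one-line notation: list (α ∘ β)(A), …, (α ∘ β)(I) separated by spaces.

For each element, apply β then α: A → F → D; B → C → I; C → D → H; D → A → A; E → I → B; F → E → G; G → G → F; H → B → C; I → H → E.
So α ∘ β in one-line form is D I H A B G F C E.

D I H A B G F C E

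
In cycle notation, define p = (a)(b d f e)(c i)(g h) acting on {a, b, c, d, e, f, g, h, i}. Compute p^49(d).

f

d lies in the 4-cycle (b d f e).
On a 4-cycle, p^4 is the identity, so p^49 = p^1 there (49 ≡ 1 mod 4).
Stepping 1 place around the cycle: d → f.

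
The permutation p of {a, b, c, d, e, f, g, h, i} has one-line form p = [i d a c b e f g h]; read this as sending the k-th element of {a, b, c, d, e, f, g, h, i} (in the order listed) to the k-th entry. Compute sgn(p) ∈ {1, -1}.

In disjoint-cycle form the cycle lengths are 9.
A cycle is odd iff its length is even; p has 0 even-length cycles, so sgn(p) = (−1)^0 and p is even.

1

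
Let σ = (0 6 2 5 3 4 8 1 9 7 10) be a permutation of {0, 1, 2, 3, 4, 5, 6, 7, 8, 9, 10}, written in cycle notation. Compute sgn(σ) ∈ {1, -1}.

1

The cycle lengths are 11.
A cycle of length ℓ contributes ℓ−1 transpositions, so σ is a product of 10 transpositions — even.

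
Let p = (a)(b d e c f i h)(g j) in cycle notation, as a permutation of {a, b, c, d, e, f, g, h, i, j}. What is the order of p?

14

The cycle type of p is (7, 2, 1).
The order of p is the least common multiple of its cycle lengths: lcm(7, 2) = 14.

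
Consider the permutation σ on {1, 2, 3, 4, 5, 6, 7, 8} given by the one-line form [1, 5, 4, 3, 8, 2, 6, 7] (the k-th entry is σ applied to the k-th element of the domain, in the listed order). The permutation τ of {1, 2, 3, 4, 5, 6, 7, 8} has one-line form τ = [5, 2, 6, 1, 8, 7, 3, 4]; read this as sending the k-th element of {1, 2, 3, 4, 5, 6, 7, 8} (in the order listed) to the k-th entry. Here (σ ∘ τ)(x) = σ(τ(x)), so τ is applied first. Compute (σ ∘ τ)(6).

(σ ∘ τ)(6) = σ(τ(6)). τ(6) = 7, then σ(7) = 6. So (σ ∘ τ)(6) = 6.

6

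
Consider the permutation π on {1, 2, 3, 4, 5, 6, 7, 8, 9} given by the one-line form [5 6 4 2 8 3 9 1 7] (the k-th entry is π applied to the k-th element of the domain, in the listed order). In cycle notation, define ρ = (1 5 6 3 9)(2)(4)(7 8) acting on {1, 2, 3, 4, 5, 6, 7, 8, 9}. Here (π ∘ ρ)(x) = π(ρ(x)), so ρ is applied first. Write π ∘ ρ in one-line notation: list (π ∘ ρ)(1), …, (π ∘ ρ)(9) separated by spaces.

8 6 7 2 3 4 1 9 5

For each element, apply ρ then π: 1 → 5 → 8; 2 → 2 → 6; 3 → 9 → 7; 4 → 4 → 2; 5 → 6 → 3; 6 → 3 → 4; 7 → 8 → 1; 8 → 7 → 9; 9 → 1 → 5.
So π ∘ ρ in one-line form is 8 6 7 2 3 4 1 9 5.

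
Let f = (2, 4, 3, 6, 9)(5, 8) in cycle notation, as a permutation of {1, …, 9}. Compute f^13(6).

4

6 lies in the 5-cycle (2, 4, 3, 6, 9).
On a 5-cycle, f^5 is the identity, so f^13 = f^3 there (13 ≡ 3 mod 5).
Advancing 3 steps from 6: 6 → 9 → 2 → 4.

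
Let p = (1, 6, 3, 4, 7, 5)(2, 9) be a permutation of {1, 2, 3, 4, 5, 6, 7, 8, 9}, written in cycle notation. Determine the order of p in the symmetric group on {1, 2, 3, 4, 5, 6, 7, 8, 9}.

The disjoint cycles have lengths 6, 2, 1.
Since disjoint cycles commute, ord(p) = lcm(6, 2) = 6.

6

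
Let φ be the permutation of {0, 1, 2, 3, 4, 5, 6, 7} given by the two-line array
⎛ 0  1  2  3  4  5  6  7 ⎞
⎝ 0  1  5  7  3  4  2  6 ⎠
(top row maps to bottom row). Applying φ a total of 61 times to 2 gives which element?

5

Tracing 2 → 5 → … returns to 2 after 6 steps, so 2 lies in a 6-cycle (2, 5, 4, 3, 7, 6).
Powers repeat with period 6 on this cycle, and 61 mod 6 = 1, so φ^61(2) = φ^1(2).
Stepping 1 place around the cycle: 2 → 5.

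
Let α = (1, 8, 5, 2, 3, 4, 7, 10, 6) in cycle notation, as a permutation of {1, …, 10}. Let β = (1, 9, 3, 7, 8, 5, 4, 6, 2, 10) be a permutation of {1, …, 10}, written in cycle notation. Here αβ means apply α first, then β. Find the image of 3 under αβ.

(αβ)(3) = β(α(3)). α(3) = 4, then β(4) = 6. So (αβ)(3) = 6.

6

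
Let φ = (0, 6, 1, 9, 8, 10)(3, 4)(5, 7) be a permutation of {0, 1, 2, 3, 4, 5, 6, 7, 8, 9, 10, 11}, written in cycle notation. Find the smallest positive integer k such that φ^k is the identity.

The cycle type of φ is (6, 2, 2, 1, 1).
The order of φ is the least common multiple of its cycle lengths: lcm(6, 2, 2) = 6.

6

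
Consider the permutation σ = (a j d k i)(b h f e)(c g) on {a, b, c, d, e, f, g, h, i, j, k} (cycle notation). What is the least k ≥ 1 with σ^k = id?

20

The disjoint cycles have lengths 5, 4, 2.
The order of σ is the least common multiple of its cycle lengths: lcm(5, 4, 2) = 20.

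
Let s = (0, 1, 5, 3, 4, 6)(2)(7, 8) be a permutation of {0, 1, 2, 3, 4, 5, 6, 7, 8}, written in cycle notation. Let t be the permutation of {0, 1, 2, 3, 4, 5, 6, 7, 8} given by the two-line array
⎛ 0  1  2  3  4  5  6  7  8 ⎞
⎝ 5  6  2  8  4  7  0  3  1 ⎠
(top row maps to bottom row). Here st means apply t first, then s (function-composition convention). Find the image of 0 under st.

t(0) = 5, then s(5) = 3; composing gives (st)(0) = 3.

3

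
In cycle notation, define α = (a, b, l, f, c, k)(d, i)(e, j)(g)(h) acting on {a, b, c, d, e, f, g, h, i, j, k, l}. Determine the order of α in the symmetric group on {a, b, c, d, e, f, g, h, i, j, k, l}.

The cycle type of α is (6, 2, 2, 1, 1).
Since disjoint cycles commute, ord(α) = lcm(6, 2, 2) = 6.

6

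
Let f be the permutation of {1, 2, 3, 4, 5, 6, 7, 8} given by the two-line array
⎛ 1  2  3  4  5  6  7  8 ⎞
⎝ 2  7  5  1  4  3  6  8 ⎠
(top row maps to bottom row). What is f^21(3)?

Tracing 3 → 5 → … returns to 3 after 7 steps, so 3 lies in a 7-cycle (1 2 7 6 3 5 4).
Since the cycle has length 7, f^21 acts on it the same as f^0 (21 mod 7 = 0).
So f^21(3) = 3.

3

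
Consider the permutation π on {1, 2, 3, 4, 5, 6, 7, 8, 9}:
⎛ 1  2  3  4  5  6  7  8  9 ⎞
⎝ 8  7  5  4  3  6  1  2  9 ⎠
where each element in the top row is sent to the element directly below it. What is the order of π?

Decomposing into disjoint cycles gives cycle lengths 4, 2, 1, 1, 1.
The order of π is the least common multiple of its cycle lengths: lcm(4, 2) = 4.

4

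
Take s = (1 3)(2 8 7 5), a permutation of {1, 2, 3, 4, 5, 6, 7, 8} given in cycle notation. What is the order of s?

The cycle type of s is (4, 2, 1, 1).
The order of s is the least common multiple of its cycle lengths: lcm(4, 2) = 4.

4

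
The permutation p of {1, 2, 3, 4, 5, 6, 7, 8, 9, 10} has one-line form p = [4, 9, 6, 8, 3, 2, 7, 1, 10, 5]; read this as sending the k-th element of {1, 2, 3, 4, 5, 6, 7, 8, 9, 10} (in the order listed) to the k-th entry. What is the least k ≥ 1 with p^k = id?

6

Decomposing into disjoint cycles gives cycle lengths 6, 3, 1.
The order is lcm(6, 3) = 6.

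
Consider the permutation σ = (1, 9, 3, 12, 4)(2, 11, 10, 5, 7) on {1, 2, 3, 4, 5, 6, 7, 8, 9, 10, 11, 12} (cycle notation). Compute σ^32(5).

5 lies in the 5-cycle (2, 11, 10, 5, 7).
Powers repeat with period 5 on this cycle, and 32 mod 5 = 2, so σ^32(5) = σ^2(5).
Stepping 2 places around the cycle: 5 → 7 → 2.

2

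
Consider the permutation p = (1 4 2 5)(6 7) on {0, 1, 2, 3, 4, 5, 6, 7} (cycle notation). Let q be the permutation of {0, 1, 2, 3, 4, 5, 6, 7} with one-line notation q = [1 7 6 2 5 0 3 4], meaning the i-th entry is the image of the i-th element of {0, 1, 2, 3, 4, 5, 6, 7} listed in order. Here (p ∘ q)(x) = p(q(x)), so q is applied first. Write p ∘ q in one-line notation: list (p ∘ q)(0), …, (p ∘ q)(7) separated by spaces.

Chase each element through q then p: 0 → 1 → 4; 1 → 7 → 6; 2 → 6 → 7; 3 → 2 → 5; 4 → 5 → 1; 5 → 0 → 0; 6 → 3 → 3; 7 → 4 → 2.
Collecting the images, p ∘ q = [4 6 7 5 1 0 3 2].

4 6 7 5 1 0 3 2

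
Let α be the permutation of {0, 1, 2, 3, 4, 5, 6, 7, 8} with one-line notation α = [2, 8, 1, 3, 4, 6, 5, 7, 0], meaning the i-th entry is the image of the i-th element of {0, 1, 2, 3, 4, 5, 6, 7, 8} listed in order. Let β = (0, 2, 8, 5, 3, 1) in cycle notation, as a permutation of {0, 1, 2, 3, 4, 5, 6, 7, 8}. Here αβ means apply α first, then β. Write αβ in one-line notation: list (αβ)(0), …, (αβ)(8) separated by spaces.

(αβ)(x) = β(α(x)). Computing each image: β(α(0)) = β(2) = 8, β(α(1)) = β(8) = 5, β(α(2)) = β(1) = 0, β(α(3)) = β(3) = 1, β(α(4)) = β(4) = 4, β(α(5)) = β(6) = 6, β(α(6)) = β(5) = 3, β(α(7)) = β(7) = 7, β(α(8)) = β(0) = 2.
Hence αβ = [8 5 0 1 4 6 3 7 2].

8 5 0 1 4 6 3 7 2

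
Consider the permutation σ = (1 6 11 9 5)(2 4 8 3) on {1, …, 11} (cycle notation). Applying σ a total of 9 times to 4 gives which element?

8

4 lies in the 4-cycle (2 4 8 3).
Since the cycle has length 4, σ^9 acts on it the same as σ^1 (9 mod 4 = 1).
Stepping 1 place around the cycle: 4 → 8.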